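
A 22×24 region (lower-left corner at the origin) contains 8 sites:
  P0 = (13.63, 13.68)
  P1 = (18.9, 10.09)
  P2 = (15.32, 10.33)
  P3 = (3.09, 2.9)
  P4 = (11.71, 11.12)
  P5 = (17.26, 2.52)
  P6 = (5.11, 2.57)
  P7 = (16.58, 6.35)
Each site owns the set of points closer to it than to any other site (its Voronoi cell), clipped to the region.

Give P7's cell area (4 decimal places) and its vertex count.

1. box [0,22]×[0,24]: [(0, 0) (22, 0) (22, 24) (0, 24)]
2. ⊥bis P7·P0 via (15.105,10.015): [(0, 3.9359) (0, 0) (22, 0) (22, 12.7899)]  |A|=183.9842
3. ⊥bis P7·P1 via (17.74,8.22): [(14.9481, 9.9519) (0, 3.9359) (0, 0) (22, 0) (22, 5.5774)]  |A|=158.5534
4. ⊥bis P7·P2 via (15.95,8.34): [(17.0071, 8.6747) (0, 3.2905) (0, 0) (22, 0) (22, 5.5774)]  |A|=137.3259
5. ⊥bis P7·P3 via (9.835,4.625): [(17.0071, 8.6747) (9.4141, 6.2708) (11.0178, 0) (22, 0) (22, 5.5774)]  |A|=87.2919
6. ⊥bis P7·P4 via (14.145,8.735): [(17.0071, 8.6747) (12.773, 7.3342) (9.8939, 4.3948) (11.0178, 0) (22, 0) (22, 5.5774)]  |A|=83.886
7. ⊥bis P7·P5 via (16.92,4.435): [(17.0071, 8.6747) (12.773, 7.3342) (9.8939, 4.3948) (10.1892, 3.24) (22, 5.3369) (22, 5.5774)]  |A|=34.5783
8. ⊥bis P7·P6 via (10.845,4.46): [(17.0071, 8.6747) (12.773, 7.3342) (10.6216, 5.1378) (11.1886, 3.4174) (22, 5.3369) (22, 5.5774)]  |A|=33.1385
9. canonical 6-gon: [(17.0071, 8.6747) (12.773, 7.3342) (10.6216, 5.1378) (11.1886, 3.4174) (22, 5.3369) (22, 5.5774)]
10. shoelace: 33.1385

Area of P7's cell: 33.1385 (6 vertices)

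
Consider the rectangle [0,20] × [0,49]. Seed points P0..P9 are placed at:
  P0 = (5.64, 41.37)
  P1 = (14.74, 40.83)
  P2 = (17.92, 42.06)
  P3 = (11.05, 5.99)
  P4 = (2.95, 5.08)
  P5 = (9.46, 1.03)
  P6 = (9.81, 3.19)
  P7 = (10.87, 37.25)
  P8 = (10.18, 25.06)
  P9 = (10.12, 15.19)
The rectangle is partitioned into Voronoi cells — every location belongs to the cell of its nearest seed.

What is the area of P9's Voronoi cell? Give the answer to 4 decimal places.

Area of P9's cell: 174.8955

1. box [0,20]×[0,49]: [(0, 0) (20, 0) (20, 49) (0, 49)]
2. ⊥bis P9·P0 via (7.88,28.28): [(0, 26.9316) (0, 0) (20, 0) (20, 30.354)]  |A|=572.8556
3. ⊥bis P9·P1 via (12.43,28.01): [(9.4451, 28.5478) (0, 26.9316) (0, 0) (20, 0) (20, 26.646)]  |A|=553.2868
4. ⊥bis P9·P2 via (14.02,28.625): [(9.4451, 28.5478) (0, 26.9316) (0, 0) (20, 0) (20, 26.646)]  |A|=553.2868
5. ⊥bis P9·P3 via (10.585,10.59): [(9.4451, 28.5478) (0, 26.9316) (0, 9.52) (20, 11.5417) (20, 26.646)]  |A|=342.6695
6. ⊥bis P9·P4 via (6.535,10.135): [(9.4451, 28.5478) (0, 26.9316) (0, 14.7696) (6.4787, 10.1749) (20, 11.5417) (20, 26.646)]  |A|=325.6641
7. ⊥bis P9·P5 via (9.79,8.11): [(9.4451, 28.5478) (0, 26.9316) (0, 14.7696) (6.4787, 10.1749) (20, 11.5417) (20, 26.646)]  |A|=325.6641
8. ⊥bis P9·P6 via (9.965,9.19): [(9.4451, 28.5478) (0, 26.9316) (0, 14.7696) (6.4787, 10.1749) (20, 11.5417) (20, 26.646)]  |A|=325.6641
9. ⊥bis P9·P7 via (10.495,26.22): [(0, 26.5768) (0, 14.7696) (6.4787, 10.1749) (20, 11.5417) (20, 25.8968)]  |A|=297.1139
10. ⊥bis P9·P8 via (10.15,20.125): [(0, 20.1867) (0, 14.7696) (6.4787, 10.1749) (20, 11.5417) (20, 20.0651)]  |A|=174.8955
11. canonical 5-gon: [(0, 20.1867) (0, 14.7696) (6.4787, 10.1749) (20, 11.5417) (20, 20.0651)]
12. shoelace: 174.8955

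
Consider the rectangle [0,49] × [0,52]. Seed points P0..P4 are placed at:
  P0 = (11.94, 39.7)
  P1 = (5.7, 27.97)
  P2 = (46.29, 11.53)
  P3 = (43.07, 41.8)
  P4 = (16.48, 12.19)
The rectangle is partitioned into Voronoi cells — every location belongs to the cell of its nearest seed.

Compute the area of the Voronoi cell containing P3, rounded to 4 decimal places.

1. box [0,49]×[0,52]: [(0, 0) (49, 0) (49, 52) (0, 52)]
2. ⊥bis P3·P0 via (27.505,40.75): [(30.254, 0) (49, 0) (49, 52) (26.7461, 52)]  |A|=1065.9989
3. ⊥bis P3·P1 via (24.385,34.885): [(28.6843, 23.2678) (37.2953, 0) (49, 0) (49, 52) (26.7461, 52)]  |A|=984.0802
4. ⊥bis P3·P2 via (44.68,26.665): [(28.5708, 24.9514) (49, 27.1245) (49, 52) (26.7461, 52)]  |A|=555.0623
5. ⊥bis P3·P4 via (29.775,26.995): [(28.3464, 28.2779) (31.6822, 25.2823) (49, 27.1245) (49, 52) (26.7461, 52)]  |A|=549.85
6. canonical 5-gon: [(28.3464, 28.2779) (31.6822, 25.2823) (49, 27.1245) (49, 52) (26.7461, 52)]
7. shoelace: 549.85

Area of P3's cell: 549.8500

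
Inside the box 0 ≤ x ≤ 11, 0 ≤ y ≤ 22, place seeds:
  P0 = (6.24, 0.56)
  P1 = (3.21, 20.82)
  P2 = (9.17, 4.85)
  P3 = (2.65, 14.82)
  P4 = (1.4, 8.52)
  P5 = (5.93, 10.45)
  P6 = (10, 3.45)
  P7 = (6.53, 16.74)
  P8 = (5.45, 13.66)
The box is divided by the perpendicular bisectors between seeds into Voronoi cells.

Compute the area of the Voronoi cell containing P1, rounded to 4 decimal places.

Area of P1's cell: 25.7848

1. box [0,11]×[0,22]: [(0, 0) (11, 0) (11, 22) (0, 22)]
2. ⊥bis P1·P0 via (4.725,10.69): [(0, 9.9833) (11, 11.6285) (11, 22) (0, 22)]  |A|=123.135
3. ⊥bis P1·P2 via (6.19,12.835): [(0, 10.5249) (11, 14.6301) (11, 22) (0, 22)]  |A|=103.6476
4. ⊥bis P1·P3 via (2.93,17.82): [(0, 18.0935) (11, 17.0668) (11, 22) (0, 22)]  |A|=48.6185
5. ⊥bis P1·P4 via (2.305,14.67): [(0, 18.0935) (11, 17.0668) (11, 22) (0, 22)]  |A|=48.6185
6. ⊥bis P1·P5 via (4.57,15.635): [(0, 18.0935) (10.2836, 17.1337) (11, 17.3216) (11, 22) (0, 22)]  |A|=48.5273
7. ⊥bis P1·P6 via (6.605,12.135): [(0, 18.0935) (10.2836, 17.1337) (11, 17.3216) (11, 22) (0, 22)]  |A|=48.5273
8. ⊥bis P1·P7 via (4.87,18.78): [(0, 18.0935) (3.612, 17.7563) (8.8271, 22) (0, 22)]  |A|=25.7848
9. ⊥bis P1·P8 via (4.33,17.24): [(0, 18.0935) (3.612, 17.7563) (8.8271, 22) (0, 22)]  |A|=25.7848
10. canonical 4-gon: [(0, 18.0935) (3.612, 17.7563) (8.8271, 22) (0, 22)]
11. shoelace: 25.7848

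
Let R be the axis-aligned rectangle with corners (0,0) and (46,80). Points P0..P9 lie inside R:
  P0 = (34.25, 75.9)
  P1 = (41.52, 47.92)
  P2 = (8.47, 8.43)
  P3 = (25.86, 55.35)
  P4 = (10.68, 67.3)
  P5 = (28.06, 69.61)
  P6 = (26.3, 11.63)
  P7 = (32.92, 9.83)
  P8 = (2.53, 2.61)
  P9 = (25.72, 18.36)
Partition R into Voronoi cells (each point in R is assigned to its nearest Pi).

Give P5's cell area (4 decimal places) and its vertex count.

Area of P5's cell: 247.9586 (5 vertices)

1. box [0,46]×[0,80]: [(0, 0) (46, 0) (46, 80) (0, 80)]
2. ⊥bis P5·P0 via (31.155,72.755): [(0, 0) (46, 0) (46, 58.146) (23.793, 80) (0, 80)]  |A|=3437.3437
3. ⊥bis P5·P1 via (34.79,58.765): [(0, 37.1756) (41.2791, 62.7919) (23.793, 80) (0, 80)]  |A|=1088.5913
4. ⊥bis P5·P2 via (18.265,39.02): [(0, 44.8685) (8.1772, 42.2501) (41.2791, 62.7919) (23.793, 80) (0, 80)]  |A|=1057.138
5. ⊥bis P5·P3 via (26.96,62.48): [(0, 66.6393) (38.0255, 60.7728) (41.2791, 62.7919) (23.793, 80) (0, 80)]  |A|=528.4052
6. ⊥bis P5·P4 via (19.37,68.455): [(20.0219, 63.5504) (38.0255, 60.7728) (41.2791, 62.7919) (23.793, 80) (17.8355, 80)]  |A|=247.9586
7. ⊥bis P5·P6 via (27.18,40.62): [(20.0219, 63.5504) (38.0255, 60.7728) (41.2791, 62.7919) (23.793, 80) (17.8355, 80)]  |A|=247.9586
8. ⊥bis P5·P7 via (30.49,39.72): [(20.0219, 63.5504) (38.0255, 60.7728) (41.2791, 62.7919) (23.793, 80) (17.8355, 80)]  |A|=247.9586
9. ⊥bis P5·P8 via (15.295,36.11): [(20.0219, 63.5504) (38.0255, 60.7728) (41.2791, 62.7919) (23.793, 80) (17.8355, 80)]  |A|=247.9586
10. ⊥bis P5·P9 via (26.89,43.985): [(20.0219, 63.5504) (38.0255, 60.7728) (41.2791, 62.7919) (23.793, 80) (17.8355, 80)]  |A|=247.9586
11. canonical 5-gon: [(20.0219, 63.5504) (38.0255, 60.7728) (41.2791, 62.7919) (23.793, 80) (17.8355, 80)]
12. shoelace: 247.9586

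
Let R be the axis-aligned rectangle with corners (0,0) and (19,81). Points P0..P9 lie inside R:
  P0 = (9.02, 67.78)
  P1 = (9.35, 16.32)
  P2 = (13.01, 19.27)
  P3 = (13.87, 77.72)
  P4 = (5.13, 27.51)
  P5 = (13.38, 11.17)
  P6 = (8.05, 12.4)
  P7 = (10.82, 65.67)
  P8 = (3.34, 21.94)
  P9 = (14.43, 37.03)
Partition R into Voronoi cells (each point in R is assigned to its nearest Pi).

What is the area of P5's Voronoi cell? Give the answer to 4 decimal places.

Area of P5's cell: 140.0818

1. box [0,19]×[0,81]: [(0, 0) (19, 0) (19, 81) (0, 81)]
2. ⊥bis P5·P0 via (11.2,39.475): [(0, 38.6124) (0, 0) (19, 0) (19, 40.0757)]  |A|=747.5373
3. ⊥bis P5·P1 via (11.365,13.745): [(0, 4.8516) (0, 0) (19, 0) (19, 19.7196)]  |A|=233.4263
4. ⊥bis P5·P2 via (13.195,15.22): [(13.2533, 15.2227) (0, 4.8516) (0, 0) (19, 0) (19, 15.4852)]  |A|=221.2594
5. ⊥bis P5·P3 via (13.625,44.445): [(13.2533, 15.2227) (0, 4.8516) (0, 0) (19, 0) (19, 15.4852)]  |A|=221.2594
6. ⊥bis P5·P4 via (9.255,19.34): [(13.2533, 15.2227) (0, 4.8516) (0, 0) (19, 0) (19, 15.4852)]  |A|=221.2594
7. ⊥bis P5·P6 via (10.715,11.785): [(13.2533, 15.2227) (11.1237, 13.5562) (7.9954, 0) (19, 0) (19, 15.4852)]  |A|=140.0818
8. ⊥bis P5·P7 via (12.1,38.42): [(13.2533, 15.2227) (11.1237, 13.5562) (7.9954, 0) (19, 0) (19, 15.4852)]  |A|=140.0818
9. ⊥bis P5·P8 via (8.36,16.555): [(13.2533, 15.2227) (11.1237, 13.5562) (7.9954, 0) (19, 0) (19, 15.4852)]  |A|=140.0818
10. ⊥bis P5·P9 via (13.905,24.1): [(13.2533, 15.2227) (11.1237, 13.5562) (7.9954, 0) (19, 0) (19, 15.4852)]  |A|=140.0818
11. canonical 5-gon: [(13.2533, 15.2227) (11.1237, 13.5562) (7.9954, 0) (19, 0) (19, 15.4852)]
12. shoelace: 140.0818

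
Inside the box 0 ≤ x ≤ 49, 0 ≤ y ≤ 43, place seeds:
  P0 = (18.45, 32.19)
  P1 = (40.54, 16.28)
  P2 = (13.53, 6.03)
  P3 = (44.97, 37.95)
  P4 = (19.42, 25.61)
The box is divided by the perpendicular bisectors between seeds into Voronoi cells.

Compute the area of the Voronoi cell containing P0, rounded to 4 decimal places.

1. box [0,49]×[0,43]: [(0, 0) (49, 0) (49, 43) (0, 43)]
2. ⊥bis P0·P1 via (29.495,24.235): [(0, 0) (12.0401, 0) (43.0102, 43) (0, 43)]  |A|=1183.5817
3. ⊥bis P0·P2 via (15.99,19.11): [(0, 22.1173) (24.633, 17.4845) (43.0102, 43) (0, 43)]  |A|=805.9163
4. ⊥bis P0·P3 via (31.71,35.07): [(0, 22.1173) (24.633, 17.4845) (33.0049, 29.1082) (29.9876, 43) (0, 43)]  |A|=715.463
5. ⊥bis P0·P4 via (18.935,28.9): [(0, 26.1087) (32.6122, 30.9162) (29.9876, 43) (0, 43)]  |A|=456.6133
6. canonical 4-gon: [(0, 26.1087) (32.6122, 30.9162) (29.9876, 43) (0, 43)]
7. shoelace: 456.6133

Area of P0's cell: 456.6133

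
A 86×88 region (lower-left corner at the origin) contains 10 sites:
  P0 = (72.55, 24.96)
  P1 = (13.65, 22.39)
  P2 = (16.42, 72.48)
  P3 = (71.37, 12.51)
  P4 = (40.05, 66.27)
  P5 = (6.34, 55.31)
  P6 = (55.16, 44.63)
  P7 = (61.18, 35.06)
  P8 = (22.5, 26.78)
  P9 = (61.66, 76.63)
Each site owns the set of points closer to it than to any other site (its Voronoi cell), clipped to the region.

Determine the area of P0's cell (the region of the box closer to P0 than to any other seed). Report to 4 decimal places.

Area of P0's cell: 477.6657

1. box [0,86]×[0,88]: [(0, 0) (86, 0) (86, 88) (0, 88)]
2. ⊥bis P0·P1 via (43.1,23.675): [(44.133, 0) (86, 0) (86, 88) (40.2933, 88)]  |A|=3853.2425
3. ⊥bis P0·P2 via (44.485,48.72): [(42.1286, 45.9367) (44.133, 0) (86, 0) (86, 88) (77.7397, 88)]  |A|=3065.6831
4. ⊥bis P0·P3 via (71.96,18.735): [(42.1286, 45.9367) (43.1966, 21.4612) (86, 17.4043) (86, 88) (77.7397, 88)]  |A|=2243.9442
5. ⊥bis P0·P4 via (56.3,45.615): [(42.6125, 34.8466) (43.1966, 21.4612) (86, 17.4043) (86, 68.981)]  |A|=1404.1776
6. ⊥bis P0·P5 via (39.445,40.135): [(42.6125, 34.8466) (43.1966, 21.4612) (86, 17.4043) (86, 68.981)]  |A|=1404.1776
7. ⊥bis P0·P6 via (63.855,34.795): [(48.233, 20.9838) (86, 17.4043) (86, 54.3731)]  |A|=698.0999
8. ⊥bis P0·P7 via (66.865,30.01): [(58.0228, 20.056) (86, 17.4043) (86, 51.5511)]  |A|=477.6657
9. ⊥bis P0·P8 via (47.525,25.87): [(58.0228, 20.056) (86, 17.4043) (86, 51.5511)]  |A|=477.6657
10. ⊥bis P0·P9 via (67.105,50.795): [(58.0228, 20.056) (86, 17.4043) (86, 51.5511)]  |A|=477.6657
11. canonical 3-gon: [(58.0228, 20.056) (86, 17.4043) (86, 51.5511)]
12. shoelace: 477.6657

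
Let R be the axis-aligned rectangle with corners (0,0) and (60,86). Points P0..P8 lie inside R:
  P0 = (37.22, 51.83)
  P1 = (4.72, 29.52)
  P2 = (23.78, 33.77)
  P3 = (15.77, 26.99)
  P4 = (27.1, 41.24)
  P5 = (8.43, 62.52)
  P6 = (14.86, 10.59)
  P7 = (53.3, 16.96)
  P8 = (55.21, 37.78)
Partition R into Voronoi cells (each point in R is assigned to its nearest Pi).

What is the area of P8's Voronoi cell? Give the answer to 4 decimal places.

Area of P8's cell: 433.9749

1. box [0,60]×[0,86]: [(0, 0) (60, 0) (60, 86) (0, 86)]
2. ⊥bis P8·P0 via (46.215,44.805): [(11.2228, 0) (60, 0) (60, 62.4557)]  |A|=1523.2078
3. ⊥bis P8·P1 via (29.965,33.65): [(31.2705, 25.6697) (35.47, 0) (60, 0) (60, 62.4557)]  |A|=1211.9975
4. ⊥bis P8·P2 via (39.495,35.775): [(39.4483, 36.1408) (44.0594, 0) (60, 0) (60, 62.4557)]  |A|=929.8379
5. ⊥bis P8·P3 via (35.49,32.385): [(39.4483, 36.1408) (43.8055, 1.99) (44.3499, 0) (60, 0) (60, 62.4557)]  |A|=929.5488
6. ⊥bis P8·P4 via (41.155,39.51): [(40.982, 38.1045) (40.1059, 30.9868) (43.8055, 1.99) (44.3499, 0) (60, 0) (60, 62.4557)]  |A|=924.9509
7. ⊥bis P8·P5 via (31.82,50.15): [(40.982, 38.1045) (40.1059, 30.9868) (43.8055, 1.99) (44.3499, 0) (60, 0) (60, 62.4557)]  |A|=924.9509
8. ⊥bis P8·P6 via (35.035,24.185): [(40.982, 38.1045) (40.1059, 30.9868) (42.3607, 13.3136) (51.3322, 0) (60, 0) (60, 62.4557)]  |A|=876.8265
9. ⊥bis P8·P7 via (54.255,27.37): [(40.982, 38.1045) (40.1059, 30.9868) (40.4052, 28.6406) (60, 26.843) (60, 62.4557)]  |A|=433.9749
10. canonical 5-gon: [(40.982, 38.1045) (40.1059, 30.9868) (40.4052, 28.6406) (60, 26.843) (60, 62.4557)]
11. shoelace: 433.9749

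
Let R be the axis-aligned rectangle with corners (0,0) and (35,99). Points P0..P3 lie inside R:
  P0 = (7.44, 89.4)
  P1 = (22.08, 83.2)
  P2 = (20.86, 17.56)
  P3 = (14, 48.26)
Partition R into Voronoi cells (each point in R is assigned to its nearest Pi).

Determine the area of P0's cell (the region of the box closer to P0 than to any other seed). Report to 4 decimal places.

1. box [0,35]×[0,99]: [(0, 0) (35, 0) (35, 99) (0, 99)]
2. ⊥bis P0·P1 via (14.76,86.3): [(0, 51.4474) (20.1384, 99) (0, 99)]  |A|=478.8175
3. ⊥bis P0·P2 via (14.15,53.48): [(0, 51.4474) (20.1384, 99) (0, 99)]  |A|=478.8175
4. ⊥bis P0·P3 via (10.72,68.83): [(0, 67.1206) (7.1183, 68.2557) (20.1384, 99) (0, 99)]  |A|=423.034
5. canonical 4-gon: [(0, 67.1206) (7.1183, 68.2557) (20.1384, 99) (0, 99)]
6. shoelace: 423.034

Area of P0's cell: 423.0340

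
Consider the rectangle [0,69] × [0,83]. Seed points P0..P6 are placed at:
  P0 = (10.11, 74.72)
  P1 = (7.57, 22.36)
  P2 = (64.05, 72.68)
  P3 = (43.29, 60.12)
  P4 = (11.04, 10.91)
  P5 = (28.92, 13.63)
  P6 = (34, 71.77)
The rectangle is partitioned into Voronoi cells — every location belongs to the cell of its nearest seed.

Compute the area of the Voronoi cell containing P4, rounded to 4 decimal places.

1. box [0,69]×[0,83]: [(0, 0) (69, 0) (69, 83) (0, 83)]
2. ⊥bis P4·P0 via (10.575,42.815): [(0, 42.6609) (0, 0) (69, 0) (69, 43.6665)]  |A|=2978.295
3. ⊥bis P4·P1 via (9.305,16.635): [(0, 13.8151) (0, 0) (69, 0) (69, 34.726)]  |A|=1674.6656
4. ⊥bis P4·P2 via (37.545,41.795): [(51.8415, 29.526) (0, 13.8151) (0, 0) (69, 0) (69, 14.8008)]  |A|=1503.7228
5. ⊥bis P4·P3 via (27.165,35.515): [(41.2168, 26.3061) (0, 13.8151) (0, 0) (69, 0) (69, 8.0982)]  |A|=1304.7637
6. ⊥bis P4·P5 via (19.98,12.27): [(18.8748, 19.5352) (0, 13.8151) (0, 0) (21.8466, 0)]  |A|=343.7666
7. ⊥bis P4·P6 via (22.52,41.34): [(18.8748, 19.5352) (0, 13.8151) (0, 0) (21.8466, 0)]  |A|=343.7666
8. canonical 4-gon: [(18.8748, 19.5352) (0, 13.8151) (0, 0) (21.8466, 0)]
9. shoelace: 343.7666

Area of P4's cell: 343.7666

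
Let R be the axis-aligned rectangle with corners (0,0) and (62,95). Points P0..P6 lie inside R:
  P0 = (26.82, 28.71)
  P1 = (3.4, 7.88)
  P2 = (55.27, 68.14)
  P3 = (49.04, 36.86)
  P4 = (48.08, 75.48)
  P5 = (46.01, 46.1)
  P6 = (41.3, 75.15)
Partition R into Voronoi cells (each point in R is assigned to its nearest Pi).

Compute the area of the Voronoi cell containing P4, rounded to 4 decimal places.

Area of P4's cell: 380.0452

1. box [0,62]×[0,95]: [(0, 0) (62, 0) (62, 95) (0, 95)]
2. ⊥bis P4·P0 via (37.45,52.095): [(0, 69.1185) (62, 40.9354) (62, 95) (0, 95)]  |A|=2478.3295
3. ⊥bis P4·P1 via (25.74,41.68): [(0, 69.1185) (62, 40.9354) (62, 95) (0, 95)]  |A|=2478.3295
4. ⊥bis P4·P2 via (51.675,71.81): [(0, 69.1185) (33.4192, 53.9273) (62, 81.924) (62, 95) (0, 95)]  |A|=1892.5863
5. ⊥bis P4·P3 via (48.56,56.17): [(0, 69.1185) (29.5262, 55.6969) (35.3741, 55.8422) (62, 81.924) (62, 95) (0, 95)]  |A|=1887.1291
6. ⊥bis P4·P5 via (47.045,60.79): [(0, 69.1185) (13.0532, 63.1849) (40.8693, 61.2251) (62, 81.924) (62, 95) (0, 95)]  |A|=1783.787
7. ⊥bis P4·P6 via (44.69,75.315): [(45.1707, 65.4386) (62, 81.924) (62, 95) (43.7319, 95)]  |A|=380.0452
8. canonical 4-gon: [(45.1707, 65.4386) (62, 81.924) (62, 95) (43.7319, 95)]
9. shoelace: 380.0452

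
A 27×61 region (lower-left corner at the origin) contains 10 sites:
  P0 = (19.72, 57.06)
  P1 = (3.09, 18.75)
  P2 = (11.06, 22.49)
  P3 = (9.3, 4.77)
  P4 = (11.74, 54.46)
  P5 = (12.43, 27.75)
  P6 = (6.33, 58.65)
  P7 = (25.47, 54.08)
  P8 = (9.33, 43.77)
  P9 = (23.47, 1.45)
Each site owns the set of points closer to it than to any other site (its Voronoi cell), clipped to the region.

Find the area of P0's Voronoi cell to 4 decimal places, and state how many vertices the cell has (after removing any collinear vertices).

1. box [0,27]×[0,61]: [(0, 0) (27, 0) (27, 61) (0, 61)]
2. ⊥bis P0·P1 via (11.405,37.905): [(0, 42.8558) (27, 31.1354) (27, 61) (0, 61)]  |A|=648.1193
3. ⊥bis P0·P2 via (15.39,39.775): [(0, 43.6303) (27, 36.8666) (27, 61) (0, 61)]  |A|=560.2917
4. ⊥bis P0·P3 via (14.51,30.915): [(0, 43.6303) (27, 36.8666) (27, 61) (0, 61)]  |A|=560.2917
5. ⊥bis P0·P4 via (15.73,55.76): [(21.4312, 38.2616) (27, 36.8666) (27, 61) (14.0227, 61)]  |A|=214.7376
6. ⊥bis P0·P5 via (16.075,42.405): [(20.4345, 41.3207) (27, 39.6877) (27, 61) (14.0227, 61)]  |A|=197.6543
7. ⊥bis P0·P6 via (13.025,57.855): [(20.4345, 41.3207) (27, 39.6877) (27, 61) (14.0227, 61)]  |A|=197.6543
8. ⊥bis P0·P7 via (22.595,55.57): [(18.4179, 47.5102) (25.4092, 61) (14.0227, 61)]  |A|=76.8004
9. ⊥bis P0·P8 via (14.525,50.415): [(18.4179, 47.5102) (25.4092, 61) (14.0227, 61)]  |A|=76.8004
10. ⊥bis P0·P9 via (21.595,29.255): [(18.4179, 47.5102) (25.4092, 61) (14.0227, 61)]  |A|=76.8004
11. canonical 3-gon: [(18.4179, 47.5102) (25.4092, 61) (14.0227, 61)]
12. shoelace: 76.8004

Area of P0's cell: 76.8004 (3 vertices)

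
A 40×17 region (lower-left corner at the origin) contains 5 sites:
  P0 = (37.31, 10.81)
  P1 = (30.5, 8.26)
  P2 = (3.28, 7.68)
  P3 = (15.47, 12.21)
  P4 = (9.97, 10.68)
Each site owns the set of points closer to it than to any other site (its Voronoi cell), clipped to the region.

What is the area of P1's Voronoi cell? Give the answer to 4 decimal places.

Area of P1's cell: 199.9799

1. box [0,40]×[0,17]: [(0, 0) (40, 0) (40, 17) (0, 17)]
2. ⊥bis P1·P0 via (33.905,9.535): [(0, 0) (37.4754, 0) (31.1097, 17) (0, 17)]  |A|=582.9734
3. ⊥bis P1·P2 via (16.89,7.97): [(17.0598, 0) (37.4754, 0) (31.1097, 17) (16.6976, 17)]  |A|=296.0354
4. ⊥bis P1·P3 via (22.985,10.235): [(20.2952, 0) (37.4754, 0) (31.1097, 17) (24.7629, 17)]  |A|=199.9799
5. ⊥bis P1·P4 via (20.235,9.47): [(20.2952, 0) (37.4754, 0) (31.1097, 17) (24.7629, 17)]  |A|=199.9799
6. canonical 4-gon: [(20.2952, 0) (37.4754, 0) (31.1097, 17) (24.7629, 17)]
7. shoelace: 199.9799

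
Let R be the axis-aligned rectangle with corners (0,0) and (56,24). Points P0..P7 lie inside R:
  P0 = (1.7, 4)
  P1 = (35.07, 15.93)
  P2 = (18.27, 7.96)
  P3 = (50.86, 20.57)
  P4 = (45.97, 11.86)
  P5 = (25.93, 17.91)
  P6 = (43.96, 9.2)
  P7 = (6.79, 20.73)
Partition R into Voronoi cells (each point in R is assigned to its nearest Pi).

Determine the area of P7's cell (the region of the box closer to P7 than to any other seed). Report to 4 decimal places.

1. box [0,56]×[0,24]: [(0, 0) (56, 0) (56, 24) (0, 24)]
2. ⊥bis P7·P0 via (4.245,12.365): [(0, 13.6565) (44.8867, 0) (56, 0) (56, 24) (0, 24)]  |A|=1037.5018
3. ⊥bis P7·P1 via (20.93,18.33): [(0, 13.6565) (19.148, 7.8309) (21.8924, 24) (0, 24)]  |A|=276.0188
4. ⊥bis P7·P2 via (12.53,14.345): [(0, 13.6565) (8.7895, 10.9824) (21.6443, 22.5386) (21.8924, 24) (0, 24)]  |A|=195.9102
5. ⊥bis P7·P3 via (28.825,20.65): [(0, 13.6565) (8.7895, 10.9824) (21.6443, 22.5386) (21.8924, 24) (0, 24)]  |A|=195.9102
6. ⊥bis P7·P4 via (26.38,16.295): [(0, 13.6565) (8.7895, 10.9824) (21.6443, 22.5386) (21.8924, 24) (0, 24)]  |A|=195.9102
7. ⊥bis P7·P5 via (16.36,19.32): [(0, 13.6565) (8.7895, 10.9824) (16.0998, 17.5542) (17.0495, 24) (0, 24)]  |A|=176.8691
8. ⊥bis P7·P6 via (25.375,14.965): [(0, 13.6565) (8.7895, 10.9824) (16.0998, 17.5542) (17.0495, 24) (0, 24)]  |A|=176.8691
9. canonical 5-gon: [(0, 13.6565) (8.7895, 10.9824) (16.0998, 17.5542) (17.0495, 24) (0, 24)]
10. shoelace: 176.8691

Area of P7's cell: 176.8691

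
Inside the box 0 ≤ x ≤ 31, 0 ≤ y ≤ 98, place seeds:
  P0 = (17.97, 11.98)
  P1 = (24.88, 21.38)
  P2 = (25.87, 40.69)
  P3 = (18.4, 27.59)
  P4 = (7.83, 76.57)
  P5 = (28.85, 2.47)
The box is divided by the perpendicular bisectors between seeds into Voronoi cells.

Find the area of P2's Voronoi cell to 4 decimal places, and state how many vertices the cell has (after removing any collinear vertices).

1. box [0,31]×[0,98]: [(0, 0) (31, 0) (31, 98) (0, 98)]
2. ⊥bis P2·P0 via (21.92,26.335): [(0, 32.3666) (31, 23.8365) (31, 98) (0, 98)]  |A|=2166.8516
3. ⊥bis P2·P1 via (25.375,31.035): [(0, 32.3666) (0.137, 32.3289) (31, 30.7466) (31, 98) (0, 98)]  |A|=2060.2182
4. ⊥bis P2·P3 via (22.135,34.14): [(0, 46.762) (27.798, 30.9108) (31, 30.7466) (31, 98) (0, 98)]  |A|=1859.7121
5. ⊥bis P2·P4 via (16.85,58.63): [(0, 50.158) (0, 46.762) (27.798, 30.9108) (31, 30.7466) (31, 65.7444)]  |A|=618.2005
6. ⊥bis P2·P5 via (27.36,21.58): [(0, 50.158) (0, 46.762) (27.798, 30.9108) (31, 30.7466) (31, 65.7444)]  |A|=618.2005
7. canonical 5-gon: [(0, 50.158) (0, 46.762) (27.798, 30.9108) (31, 30.7466) (31, 65.7444)]
8. shoelace: 618.2005

Area of P2's cell: 618.2005 (5 vertices)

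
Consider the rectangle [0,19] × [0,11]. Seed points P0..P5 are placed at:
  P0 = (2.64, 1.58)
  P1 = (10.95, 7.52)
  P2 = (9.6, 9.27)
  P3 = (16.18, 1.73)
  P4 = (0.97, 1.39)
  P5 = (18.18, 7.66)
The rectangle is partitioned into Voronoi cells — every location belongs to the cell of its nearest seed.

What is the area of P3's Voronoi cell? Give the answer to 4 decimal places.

1. box [0,19]×[0,11]: [(0, 0) (19, 0) (19, 11) (0, 11)]
2. ⊥bis P3·P0 via (9.41,1.655): [(9.4283, 0) (19, 0) (19, 11) (9.3065, 11)]  |A|=105.9586
3. ⊥bis P3·P1 via (13.565,4.625): [(9.4186, 0.8796) (9.4283, 0) (19, 0) (19, 9.5343)]  |A|=49.8859
4. ⊥bis P3·P2 via (12.89,5.5): [(9.4186, 0.8796) (9.4283, 0) (19, 0) (19, 9.5343)]  |A|=49.8859
5. ⊥bis P3·P4 via (8.575,1.56): [(9.4186, 0.8796) (9.4283, 0) (19, 0) (19, 9.5343)]  |A|=49.8859
6. ⊥bis P3·P5 via (17.18,4.695): [(14.6042, 5.5637) (9.4186, 0.8796) (9.4283, 0) (19, 0) (19, 4.0812)]  |A|=37.9005
7. canonical 5-gon: [(14.6042, 5.5637) (9.4186, 0.8796) (9.4283, 0) (19, 0) (19, 4.0812)]
8. shoelace: 37.9005

Area of P3's cell: 37.9005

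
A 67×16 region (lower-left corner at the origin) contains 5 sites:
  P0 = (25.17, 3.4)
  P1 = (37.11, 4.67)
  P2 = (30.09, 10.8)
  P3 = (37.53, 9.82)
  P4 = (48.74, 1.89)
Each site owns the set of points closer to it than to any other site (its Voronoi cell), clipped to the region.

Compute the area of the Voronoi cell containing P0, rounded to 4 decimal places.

Area of P0's cell: 404.1722

1. box [0,67]×[0,16]: [(0, 0) (67, 0) (67, 16) (0, 16)]
2. ⊥bis P0·P1 via (31.14,4.035): [(0, 0) (31.5692, 0) (29.8673, 16) (0, 16)]  |A|=491.4922
3. ⊥bis P0·P2 via (27.63,7.1): [(0, 0) (31.5692, 0) (31.0563, 4.822) (14.2438, 16) (0, 16)]  |A|=404.1722
4. ⊥bis P0·P3 via (31.35,6.61): [(0, 0) (31.5692, 0) (31.0563, 4.822) (14.2438, 16) (0, 16)]  |A|=404.1722
5. ⊥bis P0·P4 via (36.955,2.645): [(0, 0) (31.5692, 0) (31.0563, 4.822) (14.2438, 16) (0, 16)]  |A|=404.1722
6. canonical 5-gon: [(0, 0) (31.5692, 0) (31.0563, 4.822) (14.2438, 16) (0, 16)]
7. shoelace: 404.1722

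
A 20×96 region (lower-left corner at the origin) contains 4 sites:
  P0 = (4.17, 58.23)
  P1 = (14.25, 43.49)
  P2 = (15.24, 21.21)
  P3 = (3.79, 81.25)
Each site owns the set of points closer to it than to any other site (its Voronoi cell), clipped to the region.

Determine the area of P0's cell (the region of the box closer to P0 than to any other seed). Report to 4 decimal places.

1. box [0,20]×[0,96]: [(0, 0) (20, 0) (20, 96) (0, 96)]
2. ⊥bis P0·P1 via (9.21,50.86): [(0, 44.5617) (20, 58.2388) (20, 96) (0, 96)]  |A|=891.9951
3. ⊥bis P0·P2 via (9.705,39.72): [(0, 44.5617) (20, 58.2388) (20, 96) (0, 96)]  |A|=891.9951
4. ⊥bis P0·P3 via (3.98,69.74): [(0, 69.6743) (0, 44.5617) (20, 58.2388) (20, 70.0044)]  |A|=368.7826
5. canonical 4-gon: [(0, 69.6743) (0, 44.5617) (20, 58.2388) (20, 70.0044)]
6. shoelace: 368.7826

Area of P0's cell: 368.7826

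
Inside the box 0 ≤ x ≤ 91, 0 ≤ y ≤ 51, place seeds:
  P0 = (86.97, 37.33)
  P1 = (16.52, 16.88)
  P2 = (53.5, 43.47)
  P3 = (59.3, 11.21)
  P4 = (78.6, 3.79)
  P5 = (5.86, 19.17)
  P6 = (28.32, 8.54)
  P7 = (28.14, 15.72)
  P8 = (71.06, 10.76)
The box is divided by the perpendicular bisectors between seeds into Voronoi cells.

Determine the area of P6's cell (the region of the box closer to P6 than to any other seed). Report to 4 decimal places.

Area of P6's cell: 322.8800

1. box [0,91]×[0,51]: [(0, 0) (91, 0) (91, 51) (0, 51)]
2. ⊥bis P6·P0 via (57.645,22.935): [(0, 0) (68.9033, 0) (43.8685, 51) (0, 51)]  |A|=2875.6808
3. ⊥bis P6·P1 via (22.42,12.71): [(13.4368, 0) (68.9033, 0) (46.1695, 46.3124)]  |A|=1284.3936
4. ⊥bis P6·P2 via (40.91,26.005): [(34.8859, 30.3476) (13.4368, 0) (68.9033, 0) (64.4776, 9.0158)]  |A|=927.8298
5. ⊥bis P6·P3 via (43.81,9.875): [(42.5199, 24.8445) (34.8859, 30.3476) (13.4368, 0) (44.6611, 0)]  |A|=562.7297
6. ⊥bis P6·P4 via (53.46,6.165): [(42.5199, 24.8445) (34.8859, 30.3476) (13.4368, 0) (44.6611, 0)]  |A|=562.7297
7. ⊥bis P6·P5 via (17.09,13.855): [(42.5199, 24.8445) (34.8859, 30.3476) (13.4368, 0) (44.6611, 0)]  |A|=562.7297
8. ⊥bis P6·P7 via (28.23,12.13): [(43.5825, 12.5149) (21.8979, 11.9713) (13.4368, 0) (44.6611, 0)]  |A|=322.88
9. ⊥bis P6·P8 via (49.69,9.65): [(43.5825, 12.5149) (21.8979, 11.9713) (13.4368, 0) (44.6611, 0)]  |A|=322.88
10. canonical 4-gon: [(43.5825, 12.5149) (21.8979, 11.9713) (13.4368, 0) (44.6611, 0)]
11. shoelace: 322.88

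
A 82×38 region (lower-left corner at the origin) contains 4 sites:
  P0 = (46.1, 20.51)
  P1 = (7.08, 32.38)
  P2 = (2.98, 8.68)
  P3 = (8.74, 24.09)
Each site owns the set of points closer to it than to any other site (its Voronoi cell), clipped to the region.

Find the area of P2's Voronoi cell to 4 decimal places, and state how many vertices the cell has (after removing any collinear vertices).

1. box [0,82]×[0,38]: [(0, 0) (82, 0) (82, 38) (0, 38)]
2. ⊥bis P2·P0 via (24.54,14.595): [(0, 0) (28.5441, 0) (18.1188, 38) (0, 38)]  |A|=886.5964
3. ⊥bis P2·P1 via (5.03,20.53): [(0, 21.4002) (0, 0) (28.5441, 0) (23.8027, 17.2824)]  |A|=501.3467
4. ⊥bis P2·P3 via (5.86,16.385): [(0, 18.5754) (0, 0) (28.5441, 0) (26.1273, 8.8094)]  |A|=368.3908
5. canonical 4-gon: [(0, 18.5754) (0, 0) (28.5441, 0) (26.1273, 8.8094)]
6. shoelace: 368.3908

Area of P2's cell: 368.3908 (4 vertices)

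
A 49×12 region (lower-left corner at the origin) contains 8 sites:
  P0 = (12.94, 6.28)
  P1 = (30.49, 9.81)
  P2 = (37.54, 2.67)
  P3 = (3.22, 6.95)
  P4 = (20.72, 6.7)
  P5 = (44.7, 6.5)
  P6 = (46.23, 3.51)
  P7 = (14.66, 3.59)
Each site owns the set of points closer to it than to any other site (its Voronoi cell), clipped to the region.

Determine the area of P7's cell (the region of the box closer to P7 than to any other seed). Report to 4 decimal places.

Area of P7's cell: 48.1941

1. box [0,49]×[0,12]: [(0, 0) (49, 0) (49, 12) (0, 12)]
2. ⊥bis P7·P0 via (13.8,4.935): [(6.0819, 0) (49, 0) (49, 12) (24.8493, 12)]  |A|=402.4127
3. ⊥bis P7·P1 via (22.575,6.7): [(21.3673, 9.7736) (6.0819, 0) (25.2076, 0)]  |A|=93.4633
4. ⊥bis P7·P2 via (26.1,3.13): [(21.3673, 9.7736) (6.0819, 0) (25.2076, 0)]  |A|=93.4633
5. ⊥bis P7·P3 via (8.94,5.27): [(21.3673, 9.7736) (7.6951, 1.0315) (7.3922, 0) (25.2076, 0)]  |A|=92.7875
6. ⊥bis P7·P4 via (17.69,5.145): [(16.81, 6.8596) (7.6951, 1.0315) (7.3922, 0) (20.3304, 0)]  |A|=48.1941
7. ⊥bis P7·P5 via (29.68,5.045): [(16.81, 6.8596) (7.6951, 1.0315) (7.3922, 0) (20.3304, 0)]  |A|=48.1941
8. ⊥bis P7·P6 via (30.445,3.55): [(16.81, 6.8596) (7.6951, 1.0315) (7.3922, 0) (20.3304, 0)]  |A|=48.1941
9. canonical 4-gon: [(16.81, 6.8596) (7.6951, 1.0315) (7.3922, 0) (20.3304, 0)]
10. shoelace: 48.1941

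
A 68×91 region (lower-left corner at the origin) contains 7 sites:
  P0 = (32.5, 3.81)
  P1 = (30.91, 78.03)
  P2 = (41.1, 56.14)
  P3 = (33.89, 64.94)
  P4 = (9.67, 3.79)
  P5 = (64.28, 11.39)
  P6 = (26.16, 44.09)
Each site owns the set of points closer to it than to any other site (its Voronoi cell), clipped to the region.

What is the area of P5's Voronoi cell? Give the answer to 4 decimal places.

Area of P5's cell: 764.1669

1. box [0,68]×[0,91]: [(0, 0) (68, 0) (68, 91) (0, 91)]
2. ⊥bis P5·P0 via (48.39,7.6): [(50.2027, 0) (68, 0) (68, 91) (28.4979, 91)]  |A|=2607.1237
3. ⊥bis P5·P1 via (47.595,44.71): [(40.3983, 41.1062) (50.2027, 0) (68, 0) (68, 54.9278)]  |A|=1123.8411
4. ⊥bis P5·P2 via (52.69,33.765): [(43.3083, 28.9054) (50.2027, 0) (68, 0) (68, 41.6954)]  |A|=771.9832
5. ⊥bis P5·P3 via (49.085,38.165): [(43.3083, 28.9054) (50.2027, 0) (68, 0) (68, 41.6954)]  |A|=771.9832
6. ⊥bis P5·P4 via (36.975,7.59): [(43.3083, 28.9054) (50.2027, 0) (68, 0) (68, 41.6954)]  |A|=771.9832
7. ⊥bis P5·P6 via (45.22,27.74): [(48.5478, 31.6194) (43.9417, 26.2499) (50.2027, 0) (68, 0) (68, 41.6954)]  |A|=764.1669
8. canonical 5-gon: [(48.5478, 31.6194) (43.9417, 26.2499) (50.2027, 0) (68, 0) (68, 41.6954)]
9. shoelace: 764.1669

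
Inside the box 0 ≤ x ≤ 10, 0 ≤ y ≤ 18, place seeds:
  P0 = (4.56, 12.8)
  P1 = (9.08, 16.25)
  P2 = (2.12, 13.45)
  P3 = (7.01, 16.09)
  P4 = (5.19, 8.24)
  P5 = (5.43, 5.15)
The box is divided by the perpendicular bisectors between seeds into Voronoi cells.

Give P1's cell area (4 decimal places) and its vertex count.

1. box [0,10]×[0,18]: [(0, 0) (10, 0) (10, 18) (0, 18)]
2. ⊥bis P1·P0 via (6.82,14.525): [(10, 10.3587) (10, 18) (4.1676, 18)]  |A|=22.2834
3. ⊥bis P1·P2 via (5.6,14.85): [(4.5168, 17.5425) (10, 10.3587) (10, 18) (4.3328, 18)]  |A|=22.2456
4. ⊥bis P1·P3 via (8.045,16.17): [(8.3245, 12.5539) (10, 10.3587) (10, 18) (7.9036, 18)]  |A|=12.1102
5. ⊥bis P1·P4 via (7.135,12.245): [(8.3245, 12.5539) (9.3998, 11.1451) (10, 10.8536) (10, 18) (7.9036, 18)]  |A|=11.9617
6. ⊥bis P1·P5 via (7.255,10.7): [(8.3245, 12.5539) (9.3998, 11.1451) (10, 10.8536) (10, 18) (7.9036, 18)]  |A|=11.9617
7. canonical 5-gon: [(8.3245, 12.5539) (9.3998, 11.1451) (10, 10.8536) (10, 18) (7.9036, 18)]
8. shoelace: 11.9617

Area of P1's cell: 11.9617 (5 vertices)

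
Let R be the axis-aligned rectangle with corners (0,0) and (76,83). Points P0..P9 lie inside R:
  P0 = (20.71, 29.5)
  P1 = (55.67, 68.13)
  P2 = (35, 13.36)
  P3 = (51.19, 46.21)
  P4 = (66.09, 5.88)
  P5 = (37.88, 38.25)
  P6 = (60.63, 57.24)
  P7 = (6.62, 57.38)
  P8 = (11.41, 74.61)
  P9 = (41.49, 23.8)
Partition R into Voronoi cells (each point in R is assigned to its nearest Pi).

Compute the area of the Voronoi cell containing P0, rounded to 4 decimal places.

Area of P0's cell: 949.9306

1. box [0,76]×[0,83]: [(0, 0) (76, 0) (76, 83) (0, 83)]
2. ⊥bis P0·P1 via (38.19,48.815): [(0, 0) (76, 0) (76, 14.5971) (0.4164, 83) (0, 83)]  |A|=3722.9297
3. ⊥bis P0·P2 via (27.855,21.43): [(0, 0) (3.6506, 0) (48.3748, 39.5978) (0.4164, 83) (0, 83)]  |A|=2088.8688
4. ⊥bis P0·P3 via (35.95,37.855): [(0, 0) (3.6506, 0) (39.3669, 31.6224) (21.8191, 63.6306) (0.4164, 83) (0, 83)]  |A|=1874.7295
5. ⊥bis P0·P4 via (43.4,17.69): [(0, 0) (3.6506, 0) (39.3669, 31.6224) (21.8191, 63.6306) (0.4164, 83) (0, 83)]  |A|=1874.7295
6. ⊥bis P0·P5 via (29.295,33.875): [(0, 0) (3.6506, 0) (33.2175, 26.1779) (7.5508, 76.5434) (0.4164, 83) (0, 83)]  |A|=1534.9439
7. ⊥bis P0·P6 via (40.67,43.37): [(0, 0) (3.6506, 0) (33.2175, 26.1779) (7.5508, 76.5434) (0.4164, 83) (0, 83)]  |A|=1534.9439
8. ⊥bis P0·P7 via (13.665,43.44): [(0, 36.534) (0, 0) (3.6506, 0) (33.2175, 26.1779) (22.2178, 47.7624)]  |A|=956.1033
9. ⊥bis P0·P8 via (16.06,52.055): [(0, 36.534) (0, 0) (3.6506, 0) (33.2175, 26.1779) (22.2178, 47.7624)]  |A|=956.1033
10. ⊥bis P0·P9 via (31.1,26.65): [(0, 36.534) (0, 0) (3.6506, 0) (30.2497, 23.5502) (31.7568, 29.0443) (22.2178, 47.7624)]  |A|=949.9306
11. canonical 6-gon: [(0, 36.534) (0, 0) (3.6506, 0) (30.2497, 23.5502) (31.7568, 29.0443) (22.2178, 47.7624)]
12. shoelace: 949.9306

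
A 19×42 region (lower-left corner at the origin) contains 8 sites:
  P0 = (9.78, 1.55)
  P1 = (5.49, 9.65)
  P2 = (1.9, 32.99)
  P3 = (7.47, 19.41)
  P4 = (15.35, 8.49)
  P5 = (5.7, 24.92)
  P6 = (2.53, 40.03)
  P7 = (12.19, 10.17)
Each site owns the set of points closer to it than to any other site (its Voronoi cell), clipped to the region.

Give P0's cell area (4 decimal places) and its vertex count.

1. box [0,19]×[0,42]: [(0, 0) (19, 0) (19, 42) (0, 42)]
2. ⊥bis P0·P1 via (7.635,5.6): [(0, 1.5563) (0, 0) (19, 0) (19, 11.6192)]  |A|=125.1674
3. ⊥bis P0·P2 via (5.84,17.27): [(0, 1.5563) (0, 0) (19, 0) (19, 11.6192)]  |A|=125.1674
4. ⊥bis P0·P3 via (8.625,10.48): [(0, 1.5563) (0, 0) (19, 0) (19, 11.6192)]  |A|=125.1674
5. ⊥bis P0·P4 via (12.565,5.02): [(10.1697, 6.9425) (0, 1.5563) (0, 0) (18.8197, 0)]  |A|=73.241
6. ⊥bis P0·P5 via (7.74,13.235): [(10.1697, 6.9425) (0, 1.5563) (0, 0) (18.8197, 0)]  |A|=73.241
7. ⊥bis P0·P6 via (6.155,20.79): [(10.1697, 6.9425) (0, 1.5563) (0, 0) (18.8197, 0)]  |A|=73.241
8. ⊥bis P0·P7 via (10.985,5.86): [(11.8035, 5.6312) (9.1137, 6.3832) (0, 1.5563) (0, 0) (18.8197, 0)]  |A|=72.0917
9. canonical 5-gon: [(11.8035, 5.6312) (9.1137, 6.3832) (0, 1.5563) (0, 0) (18.8197, 0)]
10. shoelace: 72.0917

Area of P0's cell: 72.0917 (5 vertices)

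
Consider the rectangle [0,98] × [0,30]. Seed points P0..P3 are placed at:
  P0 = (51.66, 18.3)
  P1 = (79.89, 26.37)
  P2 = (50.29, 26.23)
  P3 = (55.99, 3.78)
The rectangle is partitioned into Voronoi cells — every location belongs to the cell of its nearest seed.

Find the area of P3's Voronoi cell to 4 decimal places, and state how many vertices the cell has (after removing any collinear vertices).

Area of P3's cell: 497.2804 (3 vertices)

1. box [0,98]×[0,30]: [(0, 0) (98, 0) (98, 30) (0, 30)]
2. ⊥bis P3·P0 via (53.825,11.04): [(16.804, 0) (98, 0) (98, 24.2134)]  |A|=983.0152
3. ⊥bis P3·P1 via (67.94,15.075): [(67.8115, 15.2109) (16.804, 0) (82.1887, 0)]  |A|=497.2804
4. ⊥bis P3·P2 via (53.14,15.005): [(67.8115, 15.2109) (16.804, 0) (82.1887, 0)]  |A|=497.2804
5. canonical 3-gon: [(67.8115, 15.2109) (16.804, 0) (82.1887, 0)]
6. shoelace: 497.2804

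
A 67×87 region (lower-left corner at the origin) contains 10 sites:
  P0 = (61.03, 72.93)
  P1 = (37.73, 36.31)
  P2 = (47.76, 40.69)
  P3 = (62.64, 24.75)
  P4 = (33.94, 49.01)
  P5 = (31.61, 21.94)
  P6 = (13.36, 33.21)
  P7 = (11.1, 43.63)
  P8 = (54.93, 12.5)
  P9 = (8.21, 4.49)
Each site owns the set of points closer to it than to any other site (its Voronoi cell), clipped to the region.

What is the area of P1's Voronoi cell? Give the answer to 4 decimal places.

1. box [0,67]×[0,87]: [(0, 0) (67, 0) (67, 87) (0, 87)]
2. ⊥bis P1·P0 via (49.38,54.62): [(0, 86.0387) (0, 0) (67, 0) (67, 43.409)]  |A|=4336.4998
3. ⊥bis P1·P2 via (42.745,38.5): [(30.4443, 66.6681) (0, 86.0387) (0, 0) (59.5576, 0)]  |A|=3294.9886
4. ⊥bis P1·P3 via (50.185,30.53): [(48.145, 26.1342) (30.4443, 66.6681) (0, 86.0387) (0, 0) (36.0169, 0)]  |A|=2987.3809
5. ⊥bis P1·P4 via (35.835,42.66): [(48.145, 26.1342) (40.3411, 44.0047) (0, 31.9659) (0, 0) (36.0169, 0)]  |A|=1647.571
6. ⊥bis P1·P5 via (34.67,29.125): [(47.0802, 23.8397) (48.145, 26.1342) (40.3411, 44.0047) (16.4633, 36.879)]  |A|=283.2274
7. ⊥bis P1·P6 via (25.545,34.76): [(25.7802, 32.9111) (47.0802, 23.8397) (48.145, 26.1342) (40.3411, 44.0047) (24.9532, 39.4126)]  |A|=254.5812
8. ⊥bis P1·P7 via (24.415,39.97): [(25.7802, 32.9111) (47.0802, 23.8397) (48.145, 26.1342) (40.3411, 44.0047) (24.9532, 39.4126)]  |A|=254.5812
9. ⊥bis P1·P8 via (46.33,24.405): [(25.7802, 32.9111) (46.1159, 24.2503) (47.8532, 25.5053) (48.145, 26.1342) (40.3411, 44.0047) (24.9532, 39.4126)]  |A|=253.6193
10. ⊥bis P1·P9 via (22.97,20.4): [(25.7802, 32.9111) (46.1159, 24.2503) (47.8532, 25.5053) (48.145, 26.1342) (40.3411, 44.0047) (24.9532, 39.4126)]  |A|=253.6193
11. canonical 6-gon: [(25.7802, 32.9111) (46.1159, 24.2503) (47.8532, 25.5053) (48.145, 26.1342) (40.3411, 44.0047) (24.9532, 39.4126)]
12. shoelace: 253.6193

Area of P1's cell: 253.6193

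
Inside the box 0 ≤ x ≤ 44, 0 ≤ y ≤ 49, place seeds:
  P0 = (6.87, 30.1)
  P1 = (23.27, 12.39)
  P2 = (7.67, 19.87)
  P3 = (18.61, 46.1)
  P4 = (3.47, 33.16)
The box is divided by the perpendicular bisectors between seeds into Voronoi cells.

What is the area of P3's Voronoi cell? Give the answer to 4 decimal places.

Area of P3's cell: 583.1226

1. box [0,44]×[0,49]: [(0, 0) (44, 0) (44, 49) (0, 49)]
2. ⊥bis P3·P0 via (12.74,38.1): [(0, 47.448) (44, 15.163) (44, 49) (0, 49)]  |A|=778.5591
3. ⊥bis P3·P1 via (20.94,29.245): [(0, 47.448) (24.1949, 29.695) (44, 32.4328) (44, 49) (0, 49)]  |A|=607.5443
4. ⊥bis P3·P2 via (13.14,32.985): [(0, 47.448) (24.1949, 29.695) (44, 32.4328) (44, 49) (0, 49)]  |A|=607.5443
5. ⊥bis P3·P4 via (11.04,39.63): [(11.6878, 38.872) (24.1949, 29.695) (44, 32.4328) (44, 49) (3.0316, 49)]  |A|=583.1226
6. canonical 5-gon: [(11.6878, 38.872) (24.1949, 29.695) (44, 32.4328) (44, 49) (3.0316, 49)]
7. shoelace: 583.1226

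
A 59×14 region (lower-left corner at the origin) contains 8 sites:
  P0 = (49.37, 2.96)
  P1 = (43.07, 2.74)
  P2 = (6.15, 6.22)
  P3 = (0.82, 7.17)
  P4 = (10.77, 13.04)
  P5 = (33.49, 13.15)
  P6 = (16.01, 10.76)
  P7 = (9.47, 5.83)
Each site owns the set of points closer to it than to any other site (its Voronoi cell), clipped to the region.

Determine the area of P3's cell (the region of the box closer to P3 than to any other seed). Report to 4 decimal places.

Area of P3's cell: 48.4681

1. box [0,59]×[0,14]: [(0, 0) (59, 0) (59, 14) (0, 14)]
2. ⊥bis P3·P0 via (25.095,5.065): [(0, 0) (24.6558, 0) (25.8698, 14) (0, 14)]  |A|=353.6791
3. ⊥bis P3·P1 via (21.945,4.955): [(0, 0) (21.4255, 0) (22.8934, 14) (0, 14)]  |A|=310.2319
4. ⊥bis P3·P2 via (3.485,6.695): [(0, 0) (2.2917, 0) (4.787, 14) (0, 14)]  |A|=49.5511
5. ⊥bis P3·P4 via (5.795,10.105): [(0, 0) (2.2917, 0) (4.4877, 12.3209) (3.4971, 14) (0, 14)]  |A|=48.4681
6. ⊥bis P3·P5 via (17.155,10.16): [(0, 0) (2.2917, 0) (4.4877, 12.3209) (3.4971, 14) (0, 14)]  |A|=48.4681
7. ⊥bis P3·P6 via (8.415,8.965): [(0, 0) (2.2917, 0) (4.4877, 12.3209) (3.4971, 14) (0, 14)]  |A|=48.4681
8. ⊥bis P3·P7 via (5.145,6.5): [(0, 0) (2.2917, 0) (4.4877, 12.3209) (3.4971, 14) (0, 14)]  |A|=48.4681
9. canonical 5-gon: [(0, 0) (2.2917, 0) (4.4877, 12.3209) (3.4971, 14) (0, 14)]
10. shoelace: 48.4681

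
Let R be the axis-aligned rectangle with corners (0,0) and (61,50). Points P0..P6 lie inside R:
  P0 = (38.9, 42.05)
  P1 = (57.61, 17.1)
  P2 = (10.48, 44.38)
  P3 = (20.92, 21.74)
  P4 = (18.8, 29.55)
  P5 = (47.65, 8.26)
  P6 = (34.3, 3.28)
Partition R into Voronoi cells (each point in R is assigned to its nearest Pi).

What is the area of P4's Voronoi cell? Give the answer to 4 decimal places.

1. box [0,61]×[0,50]: [(0, 0) (61, 0) (61, 50) (0, 50)]
2. ⊥bis P4·P0 via (28.85,35.8): [(0, 0) (51.1137, 0) (20.0192, 50) (0, 50)]  |A|=1778.3209
3. ⊥bis P4·P1 via (38.205,23.325): [(0, 0) (30.7225, 0) (37.6616, 21.631) (20.0192, 50) (0, 50)]  |A|=1557.78
4. ⊥bis P4·P2 via (14.64,36.965): [(0, 28.7516) (0, 0) (30.7225, 0) (37.6616, 21.631) (24.6374, 42.5738)]  |A|=1221.6939
5. ⊥bis P4·P3 via (19.86,25.645): [(0, 28.7516) (0, 20.2541) (32.9548, 29.1995) (24.6374, 42.5738)]  |A|=362.253
6. ⊥bis P4·P5 via (33.225,18.905): [(0, 28.7516) (0, 20.2541) (32.9548, 29.1995) (24.6374, 42.5738)]  |A|=362.253
7. ⊥bis P4·P6 via (26.55,16.415): [(0, 28.7516) (0, 20.2541) (32.9548, 29.1995) (24.6374, 42.5738)]  |A|=362.253
8. canonical 4-gon: [(0, 28.7516) (0, 20.2541) (32.9548, 29.1995) (24.6374, 42.5738)]
9. shoelace: 362.253

Area of P4's cell: 362.2530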